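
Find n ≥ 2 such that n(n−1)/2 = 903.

43

n(n−1)/2 = 903 ⇒ n(n−1) = 1806. Since 43·42 = 1806, n = 43.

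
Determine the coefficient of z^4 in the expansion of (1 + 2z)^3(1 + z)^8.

Coefficient of z^4 = Σ_{j} C(3,j)·2^j·C(8,4-j)·1^(4-j) for j from 0 to 3.
= 70 + 336 + 336 + 64 = 806.

806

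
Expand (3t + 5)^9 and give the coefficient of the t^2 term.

25312500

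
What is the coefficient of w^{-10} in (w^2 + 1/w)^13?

General term: C(13,j)·(w^2)^j·(1/w)^(13-j), with w-exponent 2j − 1(13−j) = 3j − 13.
Set 3j − 13 = -10: j = 1.
C(13,1) = 13; 1^1 = 1; 1^12 = 1.
Coefficient = 13 · 1 · 1 = 13.

13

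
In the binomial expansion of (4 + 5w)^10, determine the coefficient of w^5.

The general term is C(10,j)·(4)^j·(5w)^(10-j); the w^5 term has j = 5.
C(10,5) = 252.
Coefficient = C(10,5) · 4^5 · 5^5 = 252 · 1024 · 3125 = 806400000.

806400000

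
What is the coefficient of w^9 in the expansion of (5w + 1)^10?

19531250

The general term is C(10,j)·(5w)^j·(1)^(10-j); the w^9 term has j = 9.
C(10,9) = 10.
Coefficient = C(10,9) · 5^9 = 10 · 1953125 = 19531250.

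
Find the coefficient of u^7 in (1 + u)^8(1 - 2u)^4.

Coefficient of u^7 = Σ_{j} C(8,j)·1^j·C(4,7-j)·(-2)^(7-j) for j from 3 to 7.
= 896 + (-2240) + 1344 + (-224) + 8 = -216.

-216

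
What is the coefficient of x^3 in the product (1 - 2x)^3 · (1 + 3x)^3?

-35

Coefficient of x^3 = Σ_{j} C(3,j)·(-2)^j·C(3,3-j)·3^(3-j) for j from 0 to 3.
= 27 + (-162) + 108 + (-8) = -35.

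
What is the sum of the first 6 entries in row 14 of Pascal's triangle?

3473

1 + 14 + 91 + 364 + 1001 + 2002 = 3473.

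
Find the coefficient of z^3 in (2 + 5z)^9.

The general term is C(9,j)·(2)^j·(5z)^(9-j); the z^3 term has j = 6.
C(9,6) = 84.
Coefficient = C(9,6) · 2^6 · 5^3 = 84 · 64 · 125 = 672000.

672000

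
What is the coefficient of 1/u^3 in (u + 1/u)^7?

General term: C(7,j)·(u)^j·(1/u)^(7-j), with u-exponent 1j − 1(7−j) = 2j − 7.
Set 2j − 7 = -3: j = 2.
C(7,2) = 21; 1^2 = 1; 1^5 = 1.
Coefficient = 21 · 1 · 1 = 21.

21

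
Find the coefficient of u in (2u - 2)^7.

896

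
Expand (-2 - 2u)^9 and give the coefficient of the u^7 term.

-18432

The general term is C(9,j)·(-2)^j·(-2u)^(9-j); the u^7 term has j = 2.
C(9,2) = 36.
Coefficient = C(9,2) · (-2)^2 · (-2)^7 = 36 · 4 · (-128) = -18432.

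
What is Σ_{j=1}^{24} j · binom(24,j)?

Differentiating (1+x)^24 and setting x=1: Σ j·C(24,j) = 24·2^23 = 201326592.

201326592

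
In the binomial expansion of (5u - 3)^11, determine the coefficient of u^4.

-451068750

The general term is C(11,j)·(5u)^j·(-3)^(11-j); the u^4 term has j = 4.
C(11,4) = 330.
Coefficient = C(11,4) · 5^4 · (-3)^7 = 330 · 625 · (-2187) = -451068750.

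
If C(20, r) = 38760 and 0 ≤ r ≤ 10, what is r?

6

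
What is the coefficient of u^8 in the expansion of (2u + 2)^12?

2027520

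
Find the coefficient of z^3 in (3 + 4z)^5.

5760

The general term is C(5,j)·(3)^j·(4z)^(5-j); the z^3 term has j = 2.
C(5,2) = 10.
Coefficient = C(5,2) · 3^2 · 4^3 = 10 · 9 · 64 = 5760.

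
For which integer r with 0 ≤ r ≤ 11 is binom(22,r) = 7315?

C(22,r) increases on 0 ≤ r ≤ 11. C(22,3) = 1540 and C(22,4) = 7315, so r = 4.

4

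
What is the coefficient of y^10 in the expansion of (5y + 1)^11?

107421875

The general term is C(11,j)·(5y)^j·(1)^(11-j); the y^10 term has j = 10.
C(11,10) = 11.
Coefficient = C(11,10) · 5^10 = 11 · 9765625 = 107421875.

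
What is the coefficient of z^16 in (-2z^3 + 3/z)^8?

General term: C(8,j)·(-2z^3)^j·(3/z)^(8-j), with z-exponent 3j − 1(8−j) = 4j − 8.
Set 4j − 8 = 16: j = 6.
C(8,6) = 28; (-2)^6 = 64; 3^2 = 9.
Coefficient = 28 · 64 · 9 = 16128.

16128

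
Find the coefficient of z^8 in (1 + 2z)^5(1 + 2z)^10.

(1 + 2z)^5(1 + 2z)^10 = (1 + 2z)^15, so the coefficient of z^8 is C(15,8)·2^8 = 6435·256 = 1647360.

1647360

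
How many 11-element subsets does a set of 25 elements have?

4457400

C(25,11) = (25·24·23·22·21·20·19·18·17·16·15) / 11! = 177925144320000 / 39916800 = 4457400.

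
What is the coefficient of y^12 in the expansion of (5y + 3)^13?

9521484375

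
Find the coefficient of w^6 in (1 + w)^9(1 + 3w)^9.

Coefficient of w^6 = Σ_{j} C(9,j)·1^j·C(9,6-j)·3^(6-j) for j from 0 to 6.
= 61236 + 275562 + 367416 + 190512 + 40824 + 3402 + 84 = 939036.

939036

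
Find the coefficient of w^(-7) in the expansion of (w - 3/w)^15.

-241805655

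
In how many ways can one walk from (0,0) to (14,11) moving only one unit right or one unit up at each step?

4457400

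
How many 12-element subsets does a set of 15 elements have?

455

C(15,12) = C(15,3) by symmetry.
C(15,3) = (15·14·13) / 3! = 2730 / 6 = 455.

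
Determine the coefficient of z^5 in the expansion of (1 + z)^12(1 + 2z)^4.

12336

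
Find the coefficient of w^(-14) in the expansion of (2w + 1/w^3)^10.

General term: C(10,j)·(2w)^j·(1/w^3)^(10-j), with w-exponent 1j − 3(10−j) = 4j − 30.
Set 4j − 30 = -14: j = 4.
C(10,4) = 210; 2^4 = 16; 1^6 = 1.
Coefficient = 210 · 16 · 1 = 3360.

3360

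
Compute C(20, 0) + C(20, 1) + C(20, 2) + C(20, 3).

1351

1 + 20 + 190 + 1140 = 1351.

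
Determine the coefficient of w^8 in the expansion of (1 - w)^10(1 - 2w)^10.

Coefficient of w^8 = Σ_{j} C(10,j)·(-1)^j·C(10,8-j)·(-2)^(8-j) for j from 0 to 8.
= 11520 + 153600 + 604800 + 967680 + 705600 + 241920 + 37800 + 2400 + 45 = 2725365.

2725365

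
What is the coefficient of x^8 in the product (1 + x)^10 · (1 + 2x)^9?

1399293

Coefficient of x^8 = Σ_{j} C(10,j)·1^j·C(9,8-j)·2^(8-j) for j from 0 to 8.
= 2304 + 46080 + 241920 + 483840 + 423360 + 169344 + 30240 + 2160 + 45 = 1399293.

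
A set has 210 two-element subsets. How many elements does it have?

21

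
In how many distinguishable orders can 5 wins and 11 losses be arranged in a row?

4368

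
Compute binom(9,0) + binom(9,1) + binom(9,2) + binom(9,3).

1 + 9 + 36 + 84 = 130.

130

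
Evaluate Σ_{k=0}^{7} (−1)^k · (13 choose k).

The partial alternating sum Σ_{k=0}^{7} (−1)^k C(13,k) = (−1)^7 C(12,7) = -792.

-792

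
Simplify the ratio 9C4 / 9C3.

C(n,k+1)/C(n,k) = (n−k)/(k+1) = (9−3)/(3+1) = 6/4 = 3/2.

3/2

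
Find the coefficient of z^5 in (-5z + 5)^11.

The general term is C(11,j)·(-5z)^j·(5)^(11-j); the z^5 term has j = 5.
C(11,5) = 462.
Coefficient = C(11,5) · (-5)^5 · 5^6 = 462 · (-3125) · 15625 = -22558593750.

-22558593750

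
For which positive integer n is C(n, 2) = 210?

n(n−1)/2 = 210 ⇒ n(n−1) = 420. Since 21·20 = 420, n = 21.

21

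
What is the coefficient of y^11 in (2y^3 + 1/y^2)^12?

General term: C(12,j)·(2y^3)^j·(1/y^2)^(12-j), with y-exponent 3j − 2(12−j) = 5j − 24.
Set 5j − 24 = 11: j = 7.
C(12,7) = 792; 2^7 = 128; 1^5 = 1.
Coefficient = 792 · 128 · 1 = 101376.

101376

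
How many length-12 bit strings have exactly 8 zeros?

495

Choose the 8 positions: C(12,8) = 495.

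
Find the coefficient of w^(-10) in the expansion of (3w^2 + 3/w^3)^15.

General term: C(15,j)·(3w^2)^j·(3/w^3)^(15-j), with w-exponent 2j − 3(15−j) = 5j − 45.
Set 5j − 45 = -10: j = 7.
C(15,7) = 6435; 3^7 = 2187; 3^8 = 6561.
Coefficient = 6435 · 2187 · 6561 = 92335216545.

92335216545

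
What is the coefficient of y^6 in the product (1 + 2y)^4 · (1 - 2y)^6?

128

Coefficient of y^6 = Σ_{j} C(4,j)·2^j·C(6,6-j)·(-2)^(6-j) for j from 0 to 4.
= 64 + (-1536) + 5760 + (-5120) + 960 = 128.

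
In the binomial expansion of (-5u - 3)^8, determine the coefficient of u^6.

3937500

The general term is C(8,j)·(-5u)^j·(-3)^(8-j); the u^6 term has j = 6.
C(8,6) = 28.
Coefficient = C(8,6) · (-5)^6 · (-3)^2 = 28 · 15625 · 9 = 3937500.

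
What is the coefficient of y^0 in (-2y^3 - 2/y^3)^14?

56229888

General term: C(14,j)·(-2y^3)^j·(-2/y^3)^(14-j), with y-exponent 3j − 3(14−j) = 6j − 42.
Set 6j − 42 = 0: j = 7.
C(14,7) = 3432; (-2)^7 = -128; (-2)^7 = -128.
Coefficient = 3432 · (-128) · (-128) = 56229888.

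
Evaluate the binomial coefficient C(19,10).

92378

C(19,10) = C(19,9) by symmetry.
C(19,9) = (19·18·17·16·15·14·13·12·11) / 9! = 33522128640 / 362880 = 92378.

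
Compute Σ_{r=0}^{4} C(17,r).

1 + 17 + 136 + 680 + 2380 = 3214.

3214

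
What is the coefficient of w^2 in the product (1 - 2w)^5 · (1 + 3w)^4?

-26

Coefficient of w^2 = Σ_{j} C(5,j)·(-2)^j·C(4,2-j)·3^(2-j) for j from 0 to 2.
= 54 + (-120) + 40 = -26.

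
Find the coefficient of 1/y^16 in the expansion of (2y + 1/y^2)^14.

16016

General term: C(14,j)·(2y)^j·(1/y^2)^(14-j), with y-exponent 1j − 2(14−j) = 3j − 28.
Set 3j − 28 = -16: j = 4.
C(14,4) = 1001; 2^4 = 16; 1^10 = 1.
Coefficient = 1001 · 16 · 1 = 16016.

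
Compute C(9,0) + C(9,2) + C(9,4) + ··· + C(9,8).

Half of (1+1)^9 + (1−1)^9 gives the even-index sum: 2^8 = 256.

256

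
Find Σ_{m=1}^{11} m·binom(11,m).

Differentiating (1+x)^11 and setting x=1: Σ m·C(11,m) = 11·2^10 = 11264.

11264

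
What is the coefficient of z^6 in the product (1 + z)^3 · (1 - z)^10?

Coefficient of z^6 = Σ_{j} C(3,j)·1^j·C(10,6-j)·(-1)^(6-j) for j from 0 to 3.
= 210 + (-756) + 630 + (-120) = -36.

-36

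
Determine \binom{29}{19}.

20030010

C(29,19) = C(29,10) by symmetry.
C(29,10) = (29·28·27·26·25·24·23·22·21·20) / 10! = 72684900288000 / 3628800 = 20030010.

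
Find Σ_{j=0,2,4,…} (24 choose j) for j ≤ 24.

Even-j terms of row 24 sum to 2^23 = 8388608.

8388608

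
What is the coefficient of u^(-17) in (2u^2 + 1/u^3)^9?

144

General term: C(9,j)·(2u^2)^j·(1/u^3)^(9-j), with u-exponent 2j − 3(9−j) = 5j − 27.
Set 5j − 27 = -17: j = 2.
C(9,2) = 36; 2^2 = 4; 1^7 = 1.
Coefficient = 36 · 4 · 1 = 144.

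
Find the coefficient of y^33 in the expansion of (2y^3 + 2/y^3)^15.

3440640

General term: C(15,j)·(2y^3)^j·(2/y^3)^(15-j), with y-exponent 3j − 3(15−j) = 6j − 45.
Set 6j − 45 = 33: j = 13.
C(15,13) = 105; 2^13 = 8192; 2^2 = 4.
Coefficient = 105 · 8192 · 4 = 3440640.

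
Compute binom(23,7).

C(23,7) = (23·22·21·20·19·18·17) / 7! = 1235591280 / 5040 = 245157.

245157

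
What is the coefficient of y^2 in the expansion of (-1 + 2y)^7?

-84

The general term is C(7,j)·(-1)^j·(2y)^(7-j); the y^2 term has j = 5.
C(7,5) = 21.
Coefficient = C(7,5) · (-1)^5 · 2^2 = 21 · (-1) · 4 = -84.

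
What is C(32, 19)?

C(32,19) = C(32,13) by symmetry.
C(32,13) = (32·31·30·29·28·27·26·25·24·23·22·21·20) / 13! = 2163102632570880000 / 6227020800 = 347373600.

347373600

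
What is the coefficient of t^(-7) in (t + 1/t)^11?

55

General term: C(11,j)·(t)^j·(1/t)^(11-j), with t-exponent 1j − 1(11−j) = 2j − 11.
Set 2j − 11 = -7: j = 2.
C(11,2) = 55; 1^2 = 1; 1^9 = 1.
Coefficient = 55 · 1 · 1 = 55.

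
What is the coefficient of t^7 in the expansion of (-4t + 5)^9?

-14745600

The general term is C(9,j)·(-4t)^j·(5)^(9-j); the t^7 term has j = 7.
C(9,7) = 36.
Coefficient = C(9,7) · (-4)^7 · 5^2 = 36 · (-16384) · 25 = -14745600.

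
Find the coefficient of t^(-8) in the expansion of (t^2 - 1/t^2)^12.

495

General term: C(12,j)·(t^2)^j·(-1/t^2)^(12-j), with t-exponent 2j − 2(12−j) = 4j − 24.
Set 4j − 24 = -8: j = 4.
C(12,4) = 495; 1^4 = 1; (-1)^8 = 1.
Coefficient = 495 · 1 · 1 = 495.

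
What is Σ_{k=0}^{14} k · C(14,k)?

Since k·C(14,k) = 14·C(13,k−1), the sum is 14·2^13 = 14·8192 = 114688.

114688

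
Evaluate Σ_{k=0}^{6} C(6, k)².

924

By Vandermonde's identity, Σ C(6,k)² = C(12,6) = 924.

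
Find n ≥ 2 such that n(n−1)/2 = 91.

n(n−1)/2 = 91 ⇒ n(n−1) = 182. Since 14·13 = 182, n = 14.

14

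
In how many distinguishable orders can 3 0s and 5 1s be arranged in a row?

Choose positions for the 0s: C(8,3) = 56.

56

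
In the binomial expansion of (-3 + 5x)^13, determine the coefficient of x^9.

The general term is C(13,j)·(-3)^j·(5x)^(13-j); the x^9 term has j = 4.
C(13,4) = 715.
Coefficient = C(13,4) · (-3)^4 · 5^9 = 715 · 81 · 1953125 = 113115234375.

113115234375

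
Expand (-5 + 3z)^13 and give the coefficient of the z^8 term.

-26387521875

The general term is C(13,j)·(-5)^j·(3z)^(13-j); the z^8 term has j = 5.
C(13,5) = 1287.
Coefficient = C(13,5) · (-5)^5 · 3^8 = 1287 · (-3125) · 6561 = -26387521875.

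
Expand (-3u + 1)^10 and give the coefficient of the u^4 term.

17010

The general term is C(10,j)·(-3u)^j·(1)^(10-j); the u^4 term has j = 4.
C(10,4) = 210.
Coefficient = C(10,4) · (-3)^4 = 210 · 81 = 17010.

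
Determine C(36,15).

5567902560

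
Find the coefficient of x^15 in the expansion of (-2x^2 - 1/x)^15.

General term: C(15,j)·(-2x^2)^j·(-1/x)^(15-j), with x-exponent 2j − 1(15−j) = 3j − 15.
Set 3j − 15 = 15: j = 10.
C(15,10) = 3003; (-2)^10 = 1024; (-1)^5 = -1.
Coefficient = 3003 · 1024 · (-1) = -3075072.

-3075072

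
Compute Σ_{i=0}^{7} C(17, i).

41226

1 + 17 + 136 + 680 + 2380 + 6188 + 12376 + 19448 = 41226.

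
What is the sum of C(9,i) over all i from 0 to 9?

512

The entries of row 9 sum to 2^9 = 512.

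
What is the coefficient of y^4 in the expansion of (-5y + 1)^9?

78750

The general term is C(9,j)·(-5y)^j·(1)^(9-j); the y^4 term has j = 4.
C(9,4) = 126.
Coefficient = C(9,4) · (-5)^4 = 126 · 625 = 78750.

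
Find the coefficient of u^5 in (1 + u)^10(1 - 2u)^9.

-360

Coefficient of u^5 = Σ_{j} C(10,j)·1^j·C(9,5-j)·(-2)^(5-j) for j from 0 to 5.
= (-4032) + 20160 + (-30240) + 17280 + (-3780) + 252 = -360.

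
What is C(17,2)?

C(17,2) = (17·16) / 2! = 272 / 2 = 136.

136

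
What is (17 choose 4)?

C(17,4) = (17·16·15·14) / 4! = 57120 / 24 = 2380.

2380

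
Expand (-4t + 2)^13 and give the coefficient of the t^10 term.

The general term is C(13,j)·(-4t)^j·(2)^(13-j); the t^10 term has j = 10.
C(13,10) = 286.
Coefficient = C(13,10) · (-4)^10 · 2^3 = 286 · 1048576 · 8 = 2399141888.

2399141888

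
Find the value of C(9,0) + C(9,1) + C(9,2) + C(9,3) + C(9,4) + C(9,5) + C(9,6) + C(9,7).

502

1 + 9 + 36 + 84 + 126 + 126 + 84 + 36 = 502.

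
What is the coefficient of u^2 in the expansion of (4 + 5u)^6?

96000

The general term is C(6,j)·(4)^j·(5u)^(6-j); the u^2 term has j = 4.
C(6,4) = 15.
Coefficient = C(6,4) · 4^4 · 5^2 = 15 · 256 · 25 = 96000.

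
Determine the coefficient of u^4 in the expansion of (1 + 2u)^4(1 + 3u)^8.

Coefficient of u^4 = Σ_{j} C(4,j)·2^j·C(8,4-j)·3^(4-j) for j from 0 to 4.
= 5670 + 12096 + 6048 + 768 + 16 = 24598.

24598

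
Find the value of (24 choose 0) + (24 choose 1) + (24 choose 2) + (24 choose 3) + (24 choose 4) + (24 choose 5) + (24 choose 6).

1 + 24 + 276 + 2024 + 10626 + 42504 + 134596 = 190051.

190051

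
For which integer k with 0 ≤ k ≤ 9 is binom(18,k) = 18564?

6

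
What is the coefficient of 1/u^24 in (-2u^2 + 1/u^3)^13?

-2288

General term: C(13,j)·(-2u^2)^j·(1/u^3)^(13-j), with u-exponent 2j − 3(13−j) = 5j − 39.
Set 5j − 39 = -24: j = 3.
C(13,3) = 286; (-2)^3 = -8; 1^10 = 1.
Coefficient = 286 · (-8) · 1 = -2288.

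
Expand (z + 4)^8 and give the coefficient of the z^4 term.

17920

The general term is C(8,j)·(z)^j·(4)^(8-j); the z^4 term has j = 4.
C(8,4) = 70.
Coefficient = C(8,4) · 4^4 = 70 · 256 = 17920.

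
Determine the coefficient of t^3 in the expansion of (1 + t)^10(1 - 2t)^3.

Coefficient of t^3 = Σ_{j} C(10,j)·1^j·C(3,3-j)·(-2)^(3-j) for j from 0 to 3.
= (-8) + 120 + (-270) + 120 = -38.

-38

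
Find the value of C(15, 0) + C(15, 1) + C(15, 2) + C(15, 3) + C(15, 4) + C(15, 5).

4944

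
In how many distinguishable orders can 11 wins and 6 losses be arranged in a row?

Choose positions for the wins: C(17,11) = 12376.

12376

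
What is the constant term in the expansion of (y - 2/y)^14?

-439296

General term: C(14,j)·(y)^j·(-2/y)^(14-j), with y-exponent 1j − 1(14−j) = 2j − 14.
Set 2j − 14 = 0: j = 7.
C(14,7) = 3432; 1^7 = 1; (-2)^7 = -128.
Coefficient = 3432 · 1 · (-128) = -439296.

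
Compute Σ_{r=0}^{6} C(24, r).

190051

1 + 24 + 276 + 2024 + 10626 + 42504 + 134596 = 190051.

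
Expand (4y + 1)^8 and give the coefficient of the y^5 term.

57344

The general term is C(8,j)·(4y)^j·(1)^(8-j); the y^5 term has j = 5.
C(8,5) = 56.
Coefficient = C(8,5) · 4^5 = 56 · 1024 = 57344.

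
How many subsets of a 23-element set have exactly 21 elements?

253

Choose the 21 positions: C(23,21) = 253.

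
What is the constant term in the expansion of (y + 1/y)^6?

General term: C(6,j)·(y)^j·(1/y)^(6-j), with y-exponent 1j − 1(6−j) = 2j − 6.
Set 2j − 6 = 0: j = 3.
C(6,3) = 20; 1^3 = 1; 1^3 = 1.
Coefficient = 20 · 1 · 1 = 20.

20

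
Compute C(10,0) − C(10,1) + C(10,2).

The partial alternating sum Σ_{k=0}^{2} (−1)^k C(10,k) = (−1)^2 C(9,2) = 36.

36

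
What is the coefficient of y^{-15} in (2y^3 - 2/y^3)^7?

General term: C(7,j)·(2y^3)^j·(-2/y^3)^(7-j), with y-exponent 3j − 3(7−j) = 6j − 21.
Set 6j − 21 = -15: j = 1.
C(7,1) = 7; 2^1 = 2; (-2)^6 = 64.
Coefficient = 7 · 2 · 64 = 896.

896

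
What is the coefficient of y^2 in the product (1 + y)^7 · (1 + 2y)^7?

Coefficient of y^2 = Σ_{j} C(7,j)·1^j·C(7,2-j)·2^(2-j) for j from 0 to 2.
= 84 + 98 + 21 = 203.

203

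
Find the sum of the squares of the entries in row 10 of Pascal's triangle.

184756

By Vandermonde's identity, Σ C(10,i)² = C(20,10) = 184756.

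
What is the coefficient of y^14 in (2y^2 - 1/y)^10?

General term: C(10,j)·(2y^2)^j·(-1/y)^(10-j), with y-exponent 2j − 1(10−j) = 3j − 10.
Set 3j − 10 = 14: j = 8.
C(10,8) = 45; 2^8 = 256; (-1)^2 = 1.
Coefficient = 45 · 256 · 1 = 11520.

11520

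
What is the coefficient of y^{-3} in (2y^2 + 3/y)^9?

General term: C(9,j)·(2y^2)^j·(3/y)^(9-j), with y-exponent 2j − 1(9−j) = 3j − 9.
Set 3j − 9 = -3: j = 2.
C(9,2) = 36; 2^2 = 4; 3^7 = 2187.
Coefficient = 36 · 4 · 2187 = 314928.

314928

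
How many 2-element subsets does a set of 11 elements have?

55

C(11,2) = (11·10) / 2! = 110 / 2 = 55.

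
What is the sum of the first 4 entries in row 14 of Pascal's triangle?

1 + 14 + 91 + 364 = 470.

470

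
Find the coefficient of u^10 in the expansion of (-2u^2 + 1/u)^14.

General term: C(14,j)·(-2u^2)^j·(1/u)^(14-j), with u-exponent 2j − 1(14−j) = 3j − 14.
Set 3j − 14 = 10: j = 8.
C(14,8) = 3003; (-2)^8 = 256; 1^6 = 1.
Coefficient = 3003 · 256 · 1 = 768768.

768768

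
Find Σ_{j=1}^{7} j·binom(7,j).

Differentiating (1+x)^7 and setting x=1: Σ j·C(7,j) = 7·2^6 = 448.

448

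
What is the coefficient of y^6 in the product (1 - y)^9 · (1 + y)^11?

-48

Coefficient of y^6 = Σ_{j} C(9,j)·(-1)^j·C(11,6-j)·1^(6-j) for j from 0 to 6.
= 462 + (-4158) + 11880 + (-13860) + 6930 + (-1386) + 84 = -48.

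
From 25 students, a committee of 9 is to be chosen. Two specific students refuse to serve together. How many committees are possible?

All 9-subsets: C(25,9) = 2042975. Those containing both fixed elements: C(23,7) = 245157.
2042975 − 245157 = 1797818.

1797818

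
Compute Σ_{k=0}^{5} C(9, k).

1 + 9 + 36 + 84 + 126 + 126 = 382.

382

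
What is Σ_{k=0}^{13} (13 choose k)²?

10400600

By Vandermonde's identity, Σ C(13,k)² = C(26,13) = 10400600.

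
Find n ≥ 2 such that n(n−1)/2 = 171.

n(n−1)/2 = 171 ⇒ n(n−1) = 342. Since 19·18 = 342, n = 19.

19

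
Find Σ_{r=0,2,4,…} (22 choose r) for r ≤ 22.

Half of (1+1)^22 + (1−1)^22 gives the even-index sum: 2^21 = 2097152.

2097152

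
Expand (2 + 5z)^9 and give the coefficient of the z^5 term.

The general term is C(9,j)·(2)^j·(5z)^(9-j); the z^5 term has j = 4.
C(9,4) = 126.
Coefficient = C(9,4) · 2^4 · 5^5 = 126 · 16 · 3125 = 6300000.

6300000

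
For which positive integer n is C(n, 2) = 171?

n(n−1)/2 = 171 ⇒ n(n−1) = 342. Since 19·18 = 342, n = 19.

19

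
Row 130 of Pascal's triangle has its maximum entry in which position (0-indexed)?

C(130,j) is maximized at j = 130/2 = 65.

65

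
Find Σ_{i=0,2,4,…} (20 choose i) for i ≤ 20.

Even-i terms of row 20 sum to 2^19 = 524288.

524288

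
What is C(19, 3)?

969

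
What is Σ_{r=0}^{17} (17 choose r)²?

2333606220

Σ C(17,r)² is the coefficient of x^17 in (1+x)^17(1+x)^17 = (1+x)^34, i.e. C(34,17) = 2333606220.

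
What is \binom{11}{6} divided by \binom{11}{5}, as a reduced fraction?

C(n,k+1)/C(n,k) = (n−k)/(k+1) = (11−5)/(5+1) = 6/6 = 1.

1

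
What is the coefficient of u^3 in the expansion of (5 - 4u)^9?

-84000000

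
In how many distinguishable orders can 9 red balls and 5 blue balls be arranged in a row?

2002

Choose positions for the red balls: C(14,9) = 2002.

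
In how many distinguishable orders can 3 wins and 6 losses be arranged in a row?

84

Choose positions for the wins: C(9,3) = 84.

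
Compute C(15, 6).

5005

C(15,6) = (15·14·13·12·11·10) / 6! = 3603600 / 720 = 5005.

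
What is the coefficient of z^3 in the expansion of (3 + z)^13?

16888014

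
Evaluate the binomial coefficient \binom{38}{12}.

2707475148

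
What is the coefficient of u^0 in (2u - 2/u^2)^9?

-43008

General term: C(9,j)·(2u)^j·(-2/u^2)^(9-j), with u-exponent 1j − 2(9−j) = 3j − 18.
Set 3j − 18 = 0: j = 6.
C(9,6) = 84; 2^6 = 64; (-2)^3 = -8.
Coefficient = 84 · 64 · (-8) = -43008.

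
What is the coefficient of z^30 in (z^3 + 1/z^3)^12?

12

General term: C(12,j)·(z^3)^j·(1/z^3)^(12-j), with z-exponent 3j − 3(12−j) = 6j − 36.
Set 6j − 36 = 30: j = 11.
C(12,11) = 12; 1^11 = 1; 1^1 = 1.
Coefficient = 12 · 1 · 1 = 12.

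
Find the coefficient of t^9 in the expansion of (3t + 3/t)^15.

6528752685

General term: C(15,j)·(3t)^j·(3/t)^(15-j), with t-exponent 1j − 1(15−j) = 2j − 15.
Set 2j − 15 = 9: j = 12.
C(15,12) = 455; 3^12 = 531441; 3^3 = 27.
Coefficient = 455 · 531441 · 27 = 6528752685.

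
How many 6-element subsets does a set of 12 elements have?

C(12,6) = (12·11·10·9·8·7) / 6! = 665280 / 720 = 924.

924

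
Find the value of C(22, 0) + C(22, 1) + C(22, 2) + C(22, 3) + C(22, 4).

1 + 22 + 231 + 1540 + 7315 = 9109.

9109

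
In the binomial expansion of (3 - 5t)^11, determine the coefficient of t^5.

The general term is C(11,j)·(3)^j·(-5t)^(11-j); the t^5 term has j = 6.
C(11,6) = 462.
Coefficient = C(11,6) · 3^6 · (-5)^5 = 462 · 729 · (-3125) = -1052493750.

-1052493750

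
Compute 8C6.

28

C(8,6) = C(8,2) by symmetry.
C(8,2) = (8·7) / 2! = 56 / 2 = 28.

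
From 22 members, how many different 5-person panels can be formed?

This is C(22,5) = 26334.

26334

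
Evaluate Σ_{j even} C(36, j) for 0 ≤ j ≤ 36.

Half of (1+1)^36 + (1−1)^36 gives the even-index sum: 2^35 = 34359738368.

34359738368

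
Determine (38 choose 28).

C(38,28) = C(38,10) by symmetry.
C(38,10) = (38·37·36·35·34·33·32·31·30·29) / 10! = 1715456253772800 / 3628800 = 472733756.

472733756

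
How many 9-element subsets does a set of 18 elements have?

48620

C(18,9) = (18·17·16·15·14·13·12·11·10) / 9! = 17643225600 / 362880 = 48620.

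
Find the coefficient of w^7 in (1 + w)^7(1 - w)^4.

Coefficient of w^7 = Σ_{j} C(7,j)·1^j·C(4,7-j)·(-1)^(7-j) for j from 3 to 7.
= 35 + (-140) + 126 + (-28) + 1 = -6.

-6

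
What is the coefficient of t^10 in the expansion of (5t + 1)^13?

2792968750

The general term is C(13,j)·(5t)^j·(1)^(13-j); the t^10 term has j = 10.
C(13,10) = 286.
Coefficient = C(13,10) · 5^10 = 286 · 9765625 = 2792968750.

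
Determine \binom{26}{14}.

C(26,14) = C(26,12) by symmetry.
C(26,12) = (26·25·24·23·22·21·20·19·18·17·16·15) / 12! = 4626053752320000 / 479001600 = 9657700.

9657700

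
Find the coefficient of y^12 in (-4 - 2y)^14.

The general term is C(14,j)·(-4)^j·(-2y)^(14-j); the y^12 term has j = 2.
C(14,2) = 91.
Coefficient = C(14,2) · (-4)^2 · (-2)^12 = 91 · 16 · 4096 = 5963776.

5963776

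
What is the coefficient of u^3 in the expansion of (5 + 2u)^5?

2000

The general term is C(5,j)·(5)^j·(2u)^(5-j); the u^3 term has j = 2.
C(5,2) = 10.
Coefficient = C(5,2) · 5^2 · 2^3 = 10 · 25 · 8 = 2000.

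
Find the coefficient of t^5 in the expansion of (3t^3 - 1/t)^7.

945

General term: C(7,j)·(3t^3)^j·(-1/t)^(7-j), with t-exponent 3j − 1(7−j) = 4j − 7.
Set 4j − 7 = 5: j = 3.
C(7,3) = 35; 3^3 = 27; (-1)^4 = 1.
Coefficient = 35 · 27 · 1 = 945.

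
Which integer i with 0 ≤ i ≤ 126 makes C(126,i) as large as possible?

63

C(126,i) is maximized at i = 126/2 = 63.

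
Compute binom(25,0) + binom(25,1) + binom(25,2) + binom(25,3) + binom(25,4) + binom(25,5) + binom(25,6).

245506

1 + 25 + 300 + 2300 + 12650 + 53130 + 177100 = 245506.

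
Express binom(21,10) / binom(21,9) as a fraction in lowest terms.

C(n,k+1)/C(n,k) = (n−k)/(k+1) = (21−9)/(9+1) = 12/10 = 6/5.

6/5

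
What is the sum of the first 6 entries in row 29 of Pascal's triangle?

146596

1 + 29 + 406 + 3654 + 23751 + 118755 = 146596.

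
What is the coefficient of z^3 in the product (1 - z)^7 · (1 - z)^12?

-969

(1 - z)^7(1 - z)^12 = (1 - z)^19, so the coefficient of z^3 is C(19,3)·(-1)^3 = 969·-1 = -969.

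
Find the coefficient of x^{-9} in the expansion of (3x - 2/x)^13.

-1437696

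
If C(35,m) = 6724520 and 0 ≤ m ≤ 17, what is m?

7

C(35,m) increases on 0 ≤ m ≤ 17. C(35,6) = 1623160 and C(35,7) = 6724520, so m = 7.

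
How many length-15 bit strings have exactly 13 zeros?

105

Choose the 13 positions: C(15,13) = 105.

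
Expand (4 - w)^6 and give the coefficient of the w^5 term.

-24

The general term is C(6,j)·(4)^j·(-w)^(6-j); the w^5 term has j = 1.
C(6,1) = 6.
Coefficient = C(6,1) · 4^1 · (-1)^5 = 6 · 4 · (-1) = -24.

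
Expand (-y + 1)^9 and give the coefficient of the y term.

The general term is C(9,j)·(-y)^j·(1)^(9-j); the y^1 term has j = 1.
C(9,1) = 9.
Coefficient = C(9,1) · (-1)^1 = 9 · (-1) = -9.

-9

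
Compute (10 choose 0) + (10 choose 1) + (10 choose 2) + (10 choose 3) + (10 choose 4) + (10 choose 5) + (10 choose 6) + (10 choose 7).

968

1 + 10 + 45 + 120 + 210 + 252 + 210 + 120 = 968.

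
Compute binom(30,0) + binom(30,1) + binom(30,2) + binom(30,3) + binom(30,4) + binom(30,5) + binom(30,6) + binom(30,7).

2804012

1 + 30 + 435 + 4060 + 27405 + 142506 + 593775 + 2035800 = 2804012.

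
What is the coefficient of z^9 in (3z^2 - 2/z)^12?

General term: C(12,j)·(3z^2)^j·(-2/z)^(12-j), with z-exponent 2j − 1(12−j) = 3j − 12.
Set 3j − 12 = 9: j = 7.
C(12,7) = 792; 3^7 = 2187; (-2)^5 = -32.
Coefficient = 792 · 2187 · (-32) = -55427328.

-55427328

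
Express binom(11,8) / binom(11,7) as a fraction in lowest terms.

1/2

C(n,k+1)/C(n,k) = (n−k)/(k+1) = (11−7)/(7+1) = 4/8 = 1/2.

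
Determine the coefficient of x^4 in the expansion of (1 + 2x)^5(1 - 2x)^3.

0

Coefficient of x^4 = Σ_{j} C(5,j)·2^j·C(3,4-j)·(-2)^(4-j) for j from 1 to 4.
= (-80) + 480 + (-480) + 80 = 0.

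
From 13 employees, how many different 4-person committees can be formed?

This is C(13,4) = 715.

715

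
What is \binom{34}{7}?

C(34,7) = (34·33·32·31·30·29·28) / 7! = 27113264640 / 5040 = 5379616.

5379616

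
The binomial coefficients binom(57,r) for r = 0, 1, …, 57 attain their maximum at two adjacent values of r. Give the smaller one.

For odd n = 57, C(57,r) peaks at r = (n−1)/2 and (n+1)/2; the smaller is 28.

28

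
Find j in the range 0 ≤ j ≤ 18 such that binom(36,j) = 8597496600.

17

C(36,j) increases on 0 ≤ j ≤ 18. C(36,16) = 7307872110 and C(36,17) = 8597496600, so j = 17.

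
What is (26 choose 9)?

3124550

C(26,9) = (26·25·24·23·22·21·20·19·18) / 9! = 1133836704000 / 362880 = 3124550.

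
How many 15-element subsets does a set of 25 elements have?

3268760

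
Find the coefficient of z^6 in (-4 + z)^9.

-5376

The general term is C(9,j)·(-4)^j·(z)^(9-j); the z^6 term has j = 3.
C(9,3) = 84.
Coefficient = C(9,3) · (-4)^3 = 84 · (-64) = -5376.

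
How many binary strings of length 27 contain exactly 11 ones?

13037895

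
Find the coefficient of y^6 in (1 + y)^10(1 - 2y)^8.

Coefficient of y^6 = Σ_{j} C(10,j)·1^j·C(8,6-j)·(-2)^(6-j) for j from 0 to 6.
= 1792 + (-17920) + 50400 + (-53760) + 23520 + (-4032) + 210 = 210.

210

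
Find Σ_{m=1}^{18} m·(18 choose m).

2359296

Differentiating (1+x)^18 and setting x=1: Σ m·C(18,m) = 18·2^17 = 2359296.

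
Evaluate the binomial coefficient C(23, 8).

490314

C(23,8) = (23·22·21·20·19·18·17·16) / 8! = 19769460480 / 40320 = 490314.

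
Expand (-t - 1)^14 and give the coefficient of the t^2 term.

91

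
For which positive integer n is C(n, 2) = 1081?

n(n−1)/2 = 1081 ⇒ n(n−1) = 2162. Since 47·46 = 2162, n = 47.

47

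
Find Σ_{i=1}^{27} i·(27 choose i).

Differentiating (1+x)^27 and setting x=1: Σ i·C(27,i) = 27·2^26 = 1811939328.

1811939328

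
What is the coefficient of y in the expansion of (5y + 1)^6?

The general term is C(6,j)·(5y)^j·(1)^(6-j); the y^1 term has j = 1.
C(6,1) = 6.
Coefficient = C(6,1) · 5^1 = 6 · 5 = 30.

30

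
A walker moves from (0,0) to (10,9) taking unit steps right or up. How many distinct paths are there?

92378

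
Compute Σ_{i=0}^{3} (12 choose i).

1 + 12 + 66 + 220 = 299.

299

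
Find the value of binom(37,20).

15905368710

C(37,20) = C(37,17) by symmetry.
C(37,17) = (37·36·35·34·33·32·31·30·29·28·27·26·25·24·23·22·21) / 17! = 5657339689378493276160000 / 355687428096000 = 15905368710.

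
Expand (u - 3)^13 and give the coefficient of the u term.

The general term is C(13,j)·(u)^j·(-3)^(13-j); the u^1 term has j = 1.
C(13,1) = 13.
Coefficient = C(13,1) · (-3)^12 = 13 · 531441 = 6908733.

6908733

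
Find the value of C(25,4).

C(25,4) = (25·24·23·22) / 4! = 303600 / 24 = 12650.

12650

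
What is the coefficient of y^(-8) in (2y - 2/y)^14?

General term: C(14,j)·(2y)^j·(-2/y)^(14-j), with y-exponent 1j − 1(14−j) = 2j − 14.
Set 2j − 14 = -8: j = 3.
C(14,3) = 364; 2^3 = 8; (-2)^11 = -2048.
Coefficient = 364 · 8 · (-2048) = -5963776.

-5963776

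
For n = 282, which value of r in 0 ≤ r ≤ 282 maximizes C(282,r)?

C(282,r) is maximized at r = 282/2 = 141.

141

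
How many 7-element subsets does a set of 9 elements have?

36

C(9,7) = C(9,2) by symmetry.
C(9,2) = (9·8) / 2! = 72 / 2 = 36.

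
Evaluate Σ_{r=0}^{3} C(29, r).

4090

1 + 29 + 406 + 3654 = 4090.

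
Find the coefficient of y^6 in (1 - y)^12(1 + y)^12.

-220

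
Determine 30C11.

54627300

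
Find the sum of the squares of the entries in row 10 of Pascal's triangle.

184756

Σ C(10,j)² is the coefficient of x^10 in (1+x)^10(1+x)^10 = (1+x)^20, i.e. C(20,10) = 184756.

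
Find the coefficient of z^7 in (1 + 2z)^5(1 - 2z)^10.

Coefficient of z^7 = Σ_{j} C(5,j)·2^j·C(10,7-j)·(-2)^(7-j) for j from 0 to 5.
= (-15360) + 134400 + (-322560) + 268800 + (-76800) + 5760 = -5760.

-5760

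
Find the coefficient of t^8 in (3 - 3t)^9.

177147

The general term is C(9,j)·(3)^j·(-3t)^(9-j); the t^8 term has j = 1.
C(9,1) = 9.
Coefficient = C(9,1) · 3^1 · (-3)^8 = 9 · 3 · 6561 = 177147.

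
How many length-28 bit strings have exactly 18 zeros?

Choose the 18 positions: C(28,18) = 13123110.

13123110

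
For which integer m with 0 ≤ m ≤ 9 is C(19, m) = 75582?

8

C(19,m) increases on 0 ≤ m ≤ 9. C(19,7) = 50388 and C(19,8) = 75582, so m = 8.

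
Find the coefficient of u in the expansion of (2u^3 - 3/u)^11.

8660520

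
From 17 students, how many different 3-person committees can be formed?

680

This is C(17,3) = 680.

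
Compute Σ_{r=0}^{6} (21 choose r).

82160

1 + 21 + 210 + 1330 + 5985 + 20349 + 54264 = 82160.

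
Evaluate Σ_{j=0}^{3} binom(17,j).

834

1 + 17 + 136 + 680 = 834.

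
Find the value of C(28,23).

C(28,23) = C(28,5) by symmetry.
C(28,5) = (28·27·26·25·24) / 5! = 11793600 / 120 = 98280.

98280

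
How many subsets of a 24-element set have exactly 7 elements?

346104

Choose the 7 positions: C(24,7) = 346104.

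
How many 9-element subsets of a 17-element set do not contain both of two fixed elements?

17875

All 9-subsets: C(17,9) = 24310. Those containing both fixed elements: C(15,7) = 6435.
24310 − 6435 = 17875.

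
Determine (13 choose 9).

715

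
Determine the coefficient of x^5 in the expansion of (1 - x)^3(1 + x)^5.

6

Coefficient of x^5 = Σ_{j} C(3,j)·(-1)^j·C(5,5-j)·1^(5-j) for j from 0 to 3.
= 1 + (-15) + 30 + (-10) = 6.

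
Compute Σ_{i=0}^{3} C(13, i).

1 + 13 + 78 + 286 = 378.

378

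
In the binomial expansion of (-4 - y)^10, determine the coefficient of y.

2621440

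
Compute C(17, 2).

136

C(17,2) = (17·16) / 2! = 272 / 2 = 136.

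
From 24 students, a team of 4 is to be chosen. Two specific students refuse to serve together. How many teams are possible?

All 4-subsets: C(24,4) = 10626. Those containing both fixed elements: C(22,2) = 231.
10626 − 231 = 10395.

10395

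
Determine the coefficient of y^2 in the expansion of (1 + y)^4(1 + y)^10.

(1 + y)^4(1 + y)^10 = (1 + y)^14, so the coefficient of y^2 is C(14,2)·1^2 = 91·1 = 91.

91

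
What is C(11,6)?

462

C(11,6) = C(11,5) by symmetry.
C(11,5) = (11·10·9·8·7) / 5! = 55440 / 120 = 462.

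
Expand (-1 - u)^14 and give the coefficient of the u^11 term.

The general term is C(14,j)·(-1)^j·(-u)^(14-j); the u^11 term has j = 3.
C(14,3) = 364.
Coefficient = C(14,3) · (-1)^3 · (-1)^11 = 364 · (-1) · (-1) = 364.

364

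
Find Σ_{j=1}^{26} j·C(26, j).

872415232

Differentiating (1+x)^26 and setting x=1: Σ j·C(26,j) = 26·2^25 = 872415232.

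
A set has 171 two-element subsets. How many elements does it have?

n(n−1)/2 = 171 ⇒ n(n−1) = 342. Since 19·18 = 342, n = 19.

19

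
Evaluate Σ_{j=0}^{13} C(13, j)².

Σ C(13,j)² is the coefficient of x^13 in (1+x)^13(1+x)^13 = (1+x)^26, i.e. C(26,13) = 10400600.

10400600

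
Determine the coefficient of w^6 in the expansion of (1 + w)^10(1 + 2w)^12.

941874

Coefficient of w^6 = Σ_{j} C(10,j)·1^j·C(12,6-j)·2^(6-j) for j from 0 to 6.
= 59136 + 253440 + 356400 + 211200 + 55440 + 6048 + 210 = 941874.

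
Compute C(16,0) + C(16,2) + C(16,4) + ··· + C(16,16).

32768

Even-j terms of row 16 sum to 2^15 = 32768.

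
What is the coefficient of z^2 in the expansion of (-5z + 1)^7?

525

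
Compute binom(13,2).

78

C(13,2) = (13·12) / 2! = 156 / 2 = 78.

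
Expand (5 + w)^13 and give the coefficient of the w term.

3173828125

The general term is C(13,j)·(5)^j·(w)^(13-j); the w^1 term has j = 12.
C(13,12) = 13.
Coefficient = C(13,12) · 5^12 = 13 · 244140625 = 3173828125.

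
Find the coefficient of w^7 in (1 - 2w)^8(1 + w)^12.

Coefficient of w^7 = Σ_{j} C(8,j)·(-2)^j·C(12,7-j)·1^(7-j) for j from 0 to 7.
= 792 + (-14784) + 88704 + (-221760) + 246400 + (-118272) + 21504 + (-1024) = 1560.

1560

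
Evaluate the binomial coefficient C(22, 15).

170544

C(22,15) = C(22,7) by symmetry.
C(22,7) = (22·21·20·19·18·17·16) / 7! = 859541760 / 5040 = 170544.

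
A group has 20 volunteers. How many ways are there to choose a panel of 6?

38760

This is C(20,6) = 38760.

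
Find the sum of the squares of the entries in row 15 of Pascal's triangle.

155117520

Σ C(15,r)² is the coefficient of x^15 in (1+x)^15(1+x)^15 = (1+x)^30, i.e. C(30,15) = 155117520.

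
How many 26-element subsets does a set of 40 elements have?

C(40,26) = C(40,14) by symmetry.
C(40,14) = (40·39·38·37·36·35·34·33·32·31·30·29·28·27) / 14! = 2023140487449489408000 / 87178291200 = 23206929840.

23206929840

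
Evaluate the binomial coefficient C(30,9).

14307150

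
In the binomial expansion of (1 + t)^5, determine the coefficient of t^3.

The general term is C(5,j)·(1)^j·(t)^(5-j); the t^3 term has j = 2.
C(5,2) = 10.
Coefficient = C(5,2) = 10.

10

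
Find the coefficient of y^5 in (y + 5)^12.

61875000

The general term is C(12,j)·(y)^j·(5)^(12-j); the y^5 term has j = 5.
C(12,5) = 792.
Coefficient = C(12,5) · 5^7 = 792 · 78125 = 61875000.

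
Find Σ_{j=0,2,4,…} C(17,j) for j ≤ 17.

Even-j terms of row 17 sum to 2^16 = 65536.

65536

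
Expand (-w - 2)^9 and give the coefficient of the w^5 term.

-2016

The general term is C(9,j)·(-w)^j·(-2)^(9-j); the w^5 term has j = 5.
C(9,5) = 126.
Coefficient = C(9,5) · (-1)^5 · (-2)^4 = 126 · (-1) · 16 = -2016.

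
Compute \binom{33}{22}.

193536720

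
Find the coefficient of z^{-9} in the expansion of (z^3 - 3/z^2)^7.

5103

General term: C(7,j)·(z^3)^j·(-3/z^2)^(7-j), with z-exponent 3j − 2(7−j) = 5j − 14.
Set 5j − 14 = -9: j = 1.
C(7,1) = 7; 1^1 = 1; (-3)^6 = 729.
Coefficient = 7 · 1 · 729 = 5103.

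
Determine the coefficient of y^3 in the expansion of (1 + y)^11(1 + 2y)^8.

2725

Coefficient of y^3 = Σ_{j} C(11,j)·1^j·C(8,3-j)·2^(3-j) for j from 0 to 3.
= 448 + 1232 + 880 + 165 = 2725.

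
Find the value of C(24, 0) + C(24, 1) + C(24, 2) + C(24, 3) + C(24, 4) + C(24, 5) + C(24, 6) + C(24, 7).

536155

1 + 24 + 276 + 2024 + 10626 + 42504 + 134596 + 346104 = 536155.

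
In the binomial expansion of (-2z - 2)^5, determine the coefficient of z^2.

-320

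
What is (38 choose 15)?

C(38,15) = (38·37·36·35·34·33·32·31·30·29·28·27·26·25·24) / 15! = 20231404874494894080000 / 1307674368000 = 15471286560.

15471286560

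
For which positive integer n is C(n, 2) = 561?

34

n(n−1)/2 = 561 ⇒ n(n−1) = 1122. Since 34·33 = 1122, n = 34.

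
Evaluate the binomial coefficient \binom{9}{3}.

C(9,3) = (9·8·7) / 3! = 504 / 6 = 84.

84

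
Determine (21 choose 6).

54264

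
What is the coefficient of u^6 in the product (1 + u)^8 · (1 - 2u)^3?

Coefficient of u^6 = Σ_{j} C(8,j)·1^j·C(3,6-j)·(-2)^(6-j) for j from 3 to 6.
= (-448) + 840 + (-336) + 28 = 84.

84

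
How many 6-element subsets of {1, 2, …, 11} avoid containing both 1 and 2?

336

All 6-subsets: C(11,6) = 462. Those containing both fixed elements: C(9,4) = 126.
462 − 126 = 336.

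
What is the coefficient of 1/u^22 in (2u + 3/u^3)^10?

1180980

General term: C(10,j)·(2u)^j·(3/u^3)^(10-j), with u-exponent 1j − 3(10−j) = 4j − 30.
Set 4j − 30 = -22: j = 2.
C(10,2) = 45; 2^2 = 4; 3^8 = 6561.
Coefficient = 45 · 4 · 6561 = 1180980.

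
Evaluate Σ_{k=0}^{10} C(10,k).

The entries of row 10 sum to 2^10 = 1024.

1024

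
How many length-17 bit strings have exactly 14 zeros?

Choose the 14 positions: C(17,14) = 680.

680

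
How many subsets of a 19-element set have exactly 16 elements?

Choose the 16 positions: C(19,16) = 969.

969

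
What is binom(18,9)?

48620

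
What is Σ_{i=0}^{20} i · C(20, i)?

10485760

Since i·C(20,i) = 20·C(19,i−1), the sum is 20·2^19 = 20·524288 = 10485760.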